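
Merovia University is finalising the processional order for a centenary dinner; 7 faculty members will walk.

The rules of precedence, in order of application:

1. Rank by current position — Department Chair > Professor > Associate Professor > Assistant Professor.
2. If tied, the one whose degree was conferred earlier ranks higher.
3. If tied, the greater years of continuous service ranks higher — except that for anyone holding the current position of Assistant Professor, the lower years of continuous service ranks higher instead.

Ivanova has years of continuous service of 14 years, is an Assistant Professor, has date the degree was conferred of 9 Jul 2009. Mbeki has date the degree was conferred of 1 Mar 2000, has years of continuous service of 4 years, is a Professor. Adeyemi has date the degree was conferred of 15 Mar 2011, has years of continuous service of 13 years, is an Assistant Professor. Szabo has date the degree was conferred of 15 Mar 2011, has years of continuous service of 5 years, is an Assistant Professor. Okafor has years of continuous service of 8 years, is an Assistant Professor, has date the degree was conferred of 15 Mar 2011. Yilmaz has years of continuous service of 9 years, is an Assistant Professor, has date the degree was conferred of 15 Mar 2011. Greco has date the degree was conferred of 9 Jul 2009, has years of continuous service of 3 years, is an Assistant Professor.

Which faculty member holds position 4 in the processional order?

Szabo

By current position: Mbeki (Professor); then Greco, Ivanova, Szabo, Okafor, Yilmaz and Adeyemi (Assistant Professor).
Among Greco, Ivanova, Szabo, Okafor, Yilmaz and Adeyemi, by date the degree was conferred (earlier first): Greco and Ivanova (9 Jul 2009) before Szabo, Okafor, Yilmaz and Adeyemi (15 Mar 2011).
Among Greco and Ivanova, by years of continuous service (lower first) (reversed rule for this group): Greco (3 years) before Ivanova (14 years).
Among Szabo, Okafor, Yilmaz and Adeyemi, by years of continuous service (lower first) (reversed rule for this group): Szabo (5 years) before Okafor (8 years) before Yilmaz (9 years) before Adeyemi (13 years).
Order: Mbeki, Greco, Ivanova, Szabo, Okafor, Yilmaz, Adeyemi.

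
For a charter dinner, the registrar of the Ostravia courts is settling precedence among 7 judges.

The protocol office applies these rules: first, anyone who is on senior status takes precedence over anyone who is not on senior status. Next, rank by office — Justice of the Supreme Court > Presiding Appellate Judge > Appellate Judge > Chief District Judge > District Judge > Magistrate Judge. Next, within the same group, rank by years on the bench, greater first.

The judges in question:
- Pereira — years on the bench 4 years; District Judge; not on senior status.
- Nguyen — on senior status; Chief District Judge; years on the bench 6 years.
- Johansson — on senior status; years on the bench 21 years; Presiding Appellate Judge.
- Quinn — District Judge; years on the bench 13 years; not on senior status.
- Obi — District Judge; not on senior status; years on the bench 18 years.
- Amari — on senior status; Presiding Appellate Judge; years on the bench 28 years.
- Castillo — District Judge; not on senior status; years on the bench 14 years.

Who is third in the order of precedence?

By the first rule: Amari, Johansson and Nguyen (each on senior status); then Obi, Castillo, Quinn and Pereira (each not on senior status).
Among Amari, Johansson and Nguyen, by office: Amari and Johansson (Presiding Appellate Judge) before Nguyen (Chief District Judge).
Among Amari and Johansson, by years on the bench (higher first): Amari (28 years) before Johansson (21 years).
Obi, Castillo, Quinn and Pereira are each District Judge, so the next rule applies.
Among Obi, Castillo, Quinn and Pereira, by years on the bench (higher first): Obi (18 years) before Castillo (14 years) before Quinn (13 years) before Pereira (4 years).
Order: Amari, Johansson, Nguyen, Obi, Castillo, Quinn, Pereira.

Nguyen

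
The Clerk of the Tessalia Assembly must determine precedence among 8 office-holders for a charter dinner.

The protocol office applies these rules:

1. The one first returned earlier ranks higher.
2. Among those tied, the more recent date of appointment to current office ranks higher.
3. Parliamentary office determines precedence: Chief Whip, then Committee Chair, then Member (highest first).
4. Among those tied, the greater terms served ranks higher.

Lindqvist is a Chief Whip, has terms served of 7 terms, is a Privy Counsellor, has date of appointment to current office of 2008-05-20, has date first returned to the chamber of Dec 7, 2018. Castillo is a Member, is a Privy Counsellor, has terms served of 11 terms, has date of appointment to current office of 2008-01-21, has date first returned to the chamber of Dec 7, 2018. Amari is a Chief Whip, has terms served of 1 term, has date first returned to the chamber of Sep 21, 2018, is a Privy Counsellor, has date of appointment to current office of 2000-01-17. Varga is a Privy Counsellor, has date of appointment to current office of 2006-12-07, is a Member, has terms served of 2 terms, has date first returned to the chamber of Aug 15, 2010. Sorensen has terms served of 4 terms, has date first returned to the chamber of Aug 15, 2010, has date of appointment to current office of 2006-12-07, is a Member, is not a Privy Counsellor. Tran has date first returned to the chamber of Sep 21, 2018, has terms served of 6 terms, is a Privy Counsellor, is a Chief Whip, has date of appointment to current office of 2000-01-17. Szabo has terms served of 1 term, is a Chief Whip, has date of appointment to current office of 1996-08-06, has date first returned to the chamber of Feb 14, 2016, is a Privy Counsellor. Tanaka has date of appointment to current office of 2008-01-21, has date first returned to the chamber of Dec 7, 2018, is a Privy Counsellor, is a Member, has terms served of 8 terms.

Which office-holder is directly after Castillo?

Tanaka

By date first returned to the chamber (earlier first): Sorensen and Varga (both Aug 15, 2010); then Szabo (Feb 14, 2016); then Tran and Amari (both Sep 21, 2018); then Lindqvist, Castillo and Tanaka (each Dec 7, 2018).
Sorensen and Varga both have date of appointment to current office 2006-12-07, so the next rule applies.
Sorensen and Varga are each Member, so the next rule applies.
Among Sorensen and Varga, by terms served (higher first): Sorensen (4 terms) before Varga (2 terms).
Tran and Amari both have date of appointment to current office 2000-01-17, so the next rule applies.
Tran and Amari are each Chief Whip, so the next rule applies.
Among Tran and Amari, by terms served (higher first): Tran (6 terms) before Amari (1 term).
Among Lindqvist, Castillo and Tanaka, by date of appointment to current office (later first): Lindqvist (2008-05-20) before Castillo and Tanaka (2008-01-21).
Castillo and Tanaka are each Member, so the next rule applies.
Among Castillo and Tanaka, by terms served (higher first): Castillo (11 terms) before Tanaka (8 terms).
Order: Sorensen, Varga, Szabo, Tran, Amari, Lindqvist, Castillo, Tanaka.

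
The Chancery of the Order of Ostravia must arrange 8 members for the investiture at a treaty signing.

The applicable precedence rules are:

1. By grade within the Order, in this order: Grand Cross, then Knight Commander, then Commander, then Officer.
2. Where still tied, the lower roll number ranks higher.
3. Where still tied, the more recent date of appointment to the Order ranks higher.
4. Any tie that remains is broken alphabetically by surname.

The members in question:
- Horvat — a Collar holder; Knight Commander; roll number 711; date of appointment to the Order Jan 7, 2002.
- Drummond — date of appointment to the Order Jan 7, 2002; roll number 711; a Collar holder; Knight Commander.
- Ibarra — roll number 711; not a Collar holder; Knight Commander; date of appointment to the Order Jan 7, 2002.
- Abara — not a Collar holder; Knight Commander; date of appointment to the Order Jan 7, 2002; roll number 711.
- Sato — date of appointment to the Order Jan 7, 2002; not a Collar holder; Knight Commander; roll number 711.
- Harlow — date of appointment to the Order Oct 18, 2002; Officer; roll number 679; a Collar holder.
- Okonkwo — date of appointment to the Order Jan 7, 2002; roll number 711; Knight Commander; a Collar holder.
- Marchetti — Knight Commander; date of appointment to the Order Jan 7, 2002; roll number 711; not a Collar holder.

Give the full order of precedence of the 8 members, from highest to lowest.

By grade within the Order: Abara, Drummond, Horvat, Ibarra, Marchetti, Okonkwo and Sato (Knight Commander); then Harlow (Officer).
Abara, Drummond, Horvat, Ibarra, Marchetti, Okonkwo and Sato all have roll number 711, so the next rule applies.
Abara, Drummond, Horvat, Ibarra, Marchetti, Okonkwo and Sato all have date of appointment to the Order Jan 7, 2002, so the next rule applies.
Among Abara, Drummond, Horvat, Ibarra, Marchetti, Okonkwo and Sato, alphabetically by surname: Abara before Drummond before Horvat before Ibarra before Marchetti before Okonkwo before Sato.
Full order: Abara, Drummond, Horvat, Ibarra, Marchetti, Okonkwo, Sato, Harlow.

Abara, Drummond, Horvat, Ibarra, Marchetti, Okonkwo, Sato, Harlow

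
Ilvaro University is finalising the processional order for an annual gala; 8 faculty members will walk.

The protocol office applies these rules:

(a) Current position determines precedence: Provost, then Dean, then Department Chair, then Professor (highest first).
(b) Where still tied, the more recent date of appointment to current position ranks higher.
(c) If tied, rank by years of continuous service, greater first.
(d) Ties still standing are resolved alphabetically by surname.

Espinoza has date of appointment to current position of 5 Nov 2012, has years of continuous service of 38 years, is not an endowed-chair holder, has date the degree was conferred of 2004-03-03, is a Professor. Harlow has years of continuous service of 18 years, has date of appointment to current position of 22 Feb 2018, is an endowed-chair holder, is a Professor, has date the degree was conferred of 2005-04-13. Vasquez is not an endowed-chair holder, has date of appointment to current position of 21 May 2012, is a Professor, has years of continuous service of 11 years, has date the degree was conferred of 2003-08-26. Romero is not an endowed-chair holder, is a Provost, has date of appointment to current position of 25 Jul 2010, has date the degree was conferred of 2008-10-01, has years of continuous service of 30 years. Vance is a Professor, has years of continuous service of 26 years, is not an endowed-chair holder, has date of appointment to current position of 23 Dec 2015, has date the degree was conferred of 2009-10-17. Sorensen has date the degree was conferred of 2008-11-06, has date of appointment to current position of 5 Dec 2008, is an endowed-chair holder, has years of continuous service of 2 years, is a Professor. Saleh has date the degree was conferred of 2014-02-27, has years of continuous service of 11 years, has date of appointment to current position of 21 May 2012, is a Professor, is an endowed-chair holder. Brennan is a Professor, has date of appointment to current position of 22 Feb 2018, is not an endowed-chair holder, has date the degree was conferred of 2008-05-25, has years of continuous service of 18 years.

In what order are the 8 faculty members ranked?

Romero, Brennan, Harlow, Vance, Espinoza, Saleh, Vasquez, Sorensen

By current position: Romero (Provost); then Brennan, Harlow, Vance, Espinoza, Saleh, Vasquez and Sorensen (Professor).
Among Brennan, Harlow, Vance, Espinoza, Saleh, Vasquez and Sorensen, by date of appointment to current position (later first): Brennan and Harlow (22 Feb 2018) before Vance (23 Dec 2015) before Espinoza (5 Nov 2012) before Saleh and Vasquez (21 May 2012) before Sorensen (5 Dec 2008).
Brennan and Harlow both have years of continuous service 18 years, so the next rule applies.
Among Brennan and Harlow, alphabetically by surname: Brennan before Harlow.
Saleh and Vasquez both have years of continuous service 11 years, so the next rule applies.
Among Saleh and Vasquez, alphabetically by surname: Saleh before Vasquez.
Full order: Romero, Brennan, Harlow, Vance, Espinoza, Saleh, Vasquez, Sorensen.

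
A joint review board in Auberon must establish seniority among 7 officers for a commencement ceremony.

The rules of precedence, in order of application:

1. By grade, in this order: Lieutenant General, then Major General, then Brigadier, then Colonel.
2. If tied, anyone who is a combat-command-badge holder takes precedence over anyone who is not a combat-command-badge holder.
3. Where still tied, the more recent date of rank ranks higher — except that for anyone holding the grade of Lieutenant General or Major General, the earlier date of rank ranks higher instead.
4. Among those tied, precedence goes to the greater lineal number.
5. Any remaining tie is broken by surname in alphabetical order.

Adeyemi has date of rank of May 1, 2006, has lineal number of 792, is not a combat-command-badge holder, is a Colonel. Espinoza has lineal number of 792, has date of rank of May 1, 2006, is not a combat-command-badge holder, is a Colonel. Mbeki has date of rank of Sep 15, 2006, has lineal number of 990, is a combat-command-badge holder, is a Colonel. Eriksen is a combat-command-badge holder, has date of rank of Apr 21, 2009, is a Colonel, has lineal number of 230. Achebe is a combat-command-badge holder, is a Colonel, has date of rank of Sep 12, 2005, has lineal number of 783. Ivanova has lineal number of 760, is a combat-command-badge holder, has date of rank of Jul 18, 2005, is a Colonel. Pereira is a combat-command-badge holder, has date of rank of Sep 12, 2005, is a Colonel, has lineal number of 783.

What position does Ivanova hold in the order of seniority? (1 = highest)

5

By grade: Eriksen, Mbeki, Achebe, Pereira, Ivanova, Adeyemi and Espinoza (Colonel).
Among Eriksen, Mbeki, Achebe, Pereira, Ivanova, Adeyemi and Espinoza, a combat-command-badge holder before not a combat-command-badge holder: Eriksen, Mbeki, Achebe, Pereira and Ivanova (a combat-command-badge holder) before Adeyemi and Espinoza (not a combat-command-badge holder).
Among Eriksen, Mbeki, Achebe, Pereira and Ivanova, by date of rank (later first): Eriksen (Apr 21, 2009) before Mbeki (Sep 15, 2006) before Achebe and Pereira (Sep 12, 2005) before Ivanova (Jul 18, 2005).
Achebe and Pereira both have lineal number 783, so the next rule applies.
Among Achebe and Pereira, alphabetically by surname: Achebe before Pereira.
Adeyemi and Espinoza both have date of rank May 1, 2006, so the next rule applies.
Adeyemi and Espinoza both have lineal number 792, so the next rule applies.
Among Adeyemi and Espinoza, alphabetically by surname: Adeyemi before Espinoza.
Order: Eriksen, Mbeki, Achebe, Pereira, Ivanova, Adeyemi, Espinoza. So position 5.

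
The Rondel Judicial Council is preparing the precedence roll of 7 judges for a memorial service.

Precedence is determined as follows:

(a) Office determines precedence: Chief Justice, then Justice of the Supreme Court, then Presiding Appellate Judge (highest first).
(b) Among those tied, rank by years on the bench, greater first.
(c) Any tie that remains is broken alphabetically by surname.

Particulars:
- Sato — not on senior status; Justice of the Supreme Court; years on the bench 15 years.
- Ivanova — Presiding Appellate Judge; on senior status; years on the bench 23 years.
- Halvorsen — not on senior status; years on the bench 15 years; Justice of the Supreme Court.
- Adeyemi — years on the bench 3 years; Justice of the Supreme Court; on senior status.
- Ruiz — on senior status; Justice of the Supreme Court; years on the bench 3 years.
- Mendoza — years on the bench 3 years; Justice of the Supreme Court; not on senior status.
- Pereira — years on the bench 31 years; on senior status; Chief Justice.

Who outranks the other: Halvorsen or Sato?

By office: Pereira (Chief Justice); then Halvorsen, Sato, Adeyemi, Mendoza and Ruiz (Justice of the Supreme Court); then Ivanova (Presiding Appellate Judge).
Among Halvorsen, Sato, Adeyemi, Mendoza and Ruiz, by years on the bench (higher first): Halvorsen and Sato (15 years) before Adeyemi, Mendoza and Ruiz (3 years).
Among Halvorsen and Sato, alphabetically by surname: Halvorsen before Sato.
Among Adeyemi, Mendoza and Ruiz, alphabetically by surname: Adeyemi before Mendoza before Ruiz.
So Halvorsen takes precedence.

Halvorsen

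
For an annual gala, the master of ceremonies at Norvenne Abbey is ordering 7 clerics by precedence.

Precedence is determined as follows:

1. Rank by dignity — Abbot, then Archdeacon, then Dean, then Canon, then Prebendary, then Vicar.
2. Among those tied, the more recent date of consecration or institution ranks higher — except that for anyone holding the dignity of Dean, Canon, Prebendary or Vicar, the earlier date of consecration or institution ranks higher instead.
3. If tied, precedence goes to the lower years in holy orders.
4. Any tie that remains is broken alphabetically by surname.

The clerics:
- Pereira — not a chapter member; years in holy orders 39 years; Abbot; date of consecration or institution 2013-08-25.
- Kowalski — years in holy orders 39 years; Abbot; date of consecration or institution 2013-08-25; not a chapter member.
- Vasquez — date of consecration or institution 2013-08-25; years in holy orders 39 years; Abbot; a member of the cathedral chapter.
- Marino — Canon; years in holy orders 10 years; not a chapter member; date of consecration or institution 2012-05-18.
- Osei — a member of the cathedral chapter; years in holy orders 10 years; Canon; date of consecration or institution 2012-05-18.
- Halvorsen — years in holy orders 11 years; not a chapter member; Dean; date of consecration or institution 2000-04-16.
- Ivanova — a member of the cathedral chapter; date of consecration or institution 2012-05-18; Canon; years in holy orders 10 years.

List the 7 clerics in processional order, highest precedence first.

Kowalski, Pereira, Vasquez, Halvorsen, Ivanova, Marino, Osei

By dignity: Kowalski, Pereira and Vasquez (Abbot); then Halvorsen (Dean); then Ivanova, Marino and Osei (Canon).
Kowalski, Pereira and Vasquez all have date of consecration or institution 2013-08-25, so the next rule applies.
Kowalski, Pereira and Vasquez all have years in holy orders 39 years, so the next rule applies.
Among Kowalski, Pereira and Vasquez, alphabetically by surname: Kowalski before Pereira before Vasquez.
Ivanova, Marino and Osei all have date of consecration or institution 2012-05-18, so the next rule applies.
Ivanova, Marino and Osei all have years in holy orders 10 years, so the next rule applies.
Among Ivanova, Marino and Osei, alphabetically by surname: Ivanova before Marino before Osei.
Full order: Kowalski, Pereira, Vasquez, Halvorsen, Ivanova, Marino, Osei.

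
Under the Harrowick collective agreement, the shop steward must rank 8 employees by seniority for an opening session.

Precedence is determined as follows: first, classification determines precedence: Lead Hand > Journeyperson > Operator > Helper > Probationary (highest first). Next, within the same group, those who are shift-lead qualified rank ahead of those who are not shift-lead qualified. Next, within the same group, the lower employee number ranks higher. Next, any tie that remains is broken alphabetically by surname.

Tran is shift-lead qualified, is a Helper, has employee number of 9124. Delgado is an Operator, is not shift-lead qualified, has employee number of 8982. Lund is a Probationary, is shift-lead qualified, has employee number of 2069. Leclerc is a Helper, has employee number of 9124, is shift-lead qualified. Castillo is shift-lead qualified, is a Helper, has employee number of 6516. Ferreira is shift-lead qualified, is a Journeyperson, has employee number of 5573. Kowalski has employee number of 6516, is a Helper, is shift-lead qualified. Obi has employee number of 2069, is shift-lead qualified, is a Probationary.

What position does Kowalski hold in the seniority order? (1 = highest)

4

By classification: Ferreira (Journeyperson); then Delgado (Operator); then Castillo, Kowalski, Leclerc and Tran (Helper); then Lund and Obi (Probationary).
Castillo, Kowalski, Leclerc and Tran are each shift-lead qualified, so the next rule applies.
Among Castillo, Kowalski, Leclerc and Tran, by employee number (lower first): Castillo and Kowalski (6516) before Leclerc and Tran (9124).
Among Castillo and Kowalski, alphabetically by surname: Castillo before Kowalski.
Among Leclerc and Tran, alphabetically by surname: Leclerc before Tran.
Lund and Obi are each shift-lead qualified, so the next rule applies.
Lund and Obi both have employee number 2069, so the next rule applies.
Among Lund and Obi, alphabetically by surname: Lund before Obi.
Order: Ferreira, Delgado, Castillo, Kowalski, Leclerc, Tran, Lund, Obi. So position 4.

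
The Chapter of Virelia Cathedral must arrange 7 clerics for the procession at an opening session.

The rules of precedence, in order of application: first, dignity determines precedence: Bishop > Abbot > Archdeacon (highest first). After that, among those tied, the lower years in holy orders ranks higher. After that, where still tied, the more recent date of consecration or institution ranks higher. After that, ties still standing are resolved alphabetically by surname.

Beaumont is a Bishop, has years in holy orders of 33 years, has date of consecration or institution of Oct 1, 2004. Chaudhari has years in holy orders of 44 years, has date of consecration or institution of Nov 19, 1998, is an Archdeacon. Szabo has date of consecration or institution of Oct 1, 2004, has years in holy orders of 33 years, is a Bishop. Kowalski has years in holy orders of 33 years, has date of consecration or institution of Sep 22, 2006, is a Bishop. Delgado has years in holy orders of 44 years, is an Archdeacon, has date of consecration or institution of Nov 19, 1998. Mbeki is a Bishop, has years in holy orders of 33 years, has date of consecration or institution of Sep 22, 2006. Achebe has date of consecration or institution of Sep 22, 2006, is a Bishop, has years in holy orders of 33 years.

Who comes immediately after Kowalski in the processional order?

Mbeki

By dignity: Achebe, Kowalski, Mbeki, Beaumont and Szabo (Bishop); then Chaudhari and Delgado (Archdeacon).
Achebe, Kowalski, Mbeki, Beaumont and Szabo all have years in holy orders 33 years, so the next rule applies.
Among Achebe, Kowalski, Mbeki, Beaumont and Szabo, by date of consecration or institution (later first): Achebe, Kowalski and Mbeki (Sep 22, 2006) before Beaumont and Szabo (Oct 1, 2004).
Among Achebe, Kowalski and Mbeki, alphabetically by surname: Achebe before Kowalski before Mbeki.
Among Beaumont and Szabo, alphabetically by surname: Beaumont before Szabo.
Chaudhari and Delgado both have years in holy orders 44 years, so the next rule applies.
Chaudhari and Delgado both have date of consecration or institution Nov 19, 1998, so the next rule applies.
Among Chaudhari and Delgado, alphabetically by surname: Chaudhari before Delgado.
Order: Achebe, Kowalski, Mbeki, Beaumont, Szabo, Chaudhari, Delgado.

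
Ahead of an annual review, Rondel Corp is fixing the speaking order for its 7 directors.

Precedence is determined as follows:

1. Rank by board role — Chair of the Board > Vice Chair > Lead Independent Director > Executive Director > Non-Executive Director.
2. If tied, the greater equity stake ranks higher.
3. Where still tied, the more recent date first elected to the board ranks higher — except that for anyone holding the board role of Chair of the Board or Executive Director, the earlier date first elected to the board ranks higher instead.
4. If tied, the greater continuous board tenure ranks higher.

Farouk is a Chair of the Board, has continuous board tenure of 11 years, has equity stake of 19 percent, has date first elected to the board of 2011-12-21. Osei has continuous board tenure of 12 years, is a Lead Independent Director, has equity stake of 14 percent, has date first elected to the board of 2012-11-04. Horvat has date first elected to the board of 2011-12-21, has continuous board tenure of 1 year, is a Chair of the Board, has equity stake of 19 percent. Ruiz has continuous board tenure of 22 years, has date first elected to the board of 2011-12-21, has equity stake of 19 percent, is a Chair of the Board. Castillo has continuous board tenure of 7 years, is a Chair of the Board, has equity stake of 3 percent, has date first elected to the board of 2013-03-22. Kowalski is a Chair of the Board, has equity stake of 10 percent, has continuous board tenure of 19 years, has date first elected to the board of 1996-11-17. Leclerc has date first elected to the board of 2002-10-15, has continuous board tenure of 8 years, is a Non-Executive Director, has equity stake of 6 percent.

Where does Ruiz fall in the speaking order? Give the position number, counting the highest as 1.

By board role: Ruiz, Farouk, Horvat, Kowalski and Castillo (Chair of the Board); then Osei (Lead Independent Director); then Leclerc (Non-Executive Director).
Among Ruiz, Farouk, Horvat, Kowalski and Castillo, by equity stake (higher first): Ruiz, Farouk and Horvat (19 percent) before Kowalski (10 percent) before Castillo (3 percent).
Ruiz, Farouk and Horvat all have date first elected to the board 2011-12-21, so the next rule applies.
Among Ruiz, Farouk and Horvat, by continuous board tenure (higher first): Ruiz (22 years) before Farouk (11 years) before Horvat (1 year).
Order: Ruiz, Farouk, Horvat, Kowalski, Castillo, Osei, Leclerc. So position 1.

1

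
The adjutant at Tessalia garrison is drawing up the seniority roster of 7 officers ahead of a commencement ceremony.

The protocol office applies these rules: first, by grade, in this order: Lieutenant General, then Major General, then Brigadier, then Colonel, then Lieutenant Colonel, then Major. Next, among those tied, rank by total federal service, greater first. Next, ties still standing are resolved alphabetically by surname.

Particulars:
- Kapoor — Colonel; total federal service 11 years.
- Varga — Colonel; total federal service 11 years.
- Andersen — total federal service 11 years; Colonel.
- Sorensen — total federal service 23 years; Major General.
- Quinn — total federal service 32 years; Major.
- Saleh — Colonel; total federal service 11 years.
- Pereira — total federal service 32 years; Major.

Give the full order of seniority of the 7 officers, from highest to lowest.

Sorensen, Andersen, Kapoor, Saleh, Varga, Pereira, Quinn

By grade: Sorensen (Major General); then Andersen, Kapoor, Saleh and Varga (Colonel); then Pereira and Quinn (Major).
Andersen, Kapoor, Saleh and Varga all have total federal service 11 years, so the next rule applies.
Among Andersen, Kapoor, Saleh and Varga, alphabetically by surname: Andersen before Kapoor before Saleh before Varga.
Pereira and Quinn both have total federal service 32 years, so the next rule applies.
Among Pereira and Quinn, alphabetically by surname: Pereira before Quinn.
Full order: Sorensen, Andersen, Kapoor, Saleh, Varga, Pereira, Quinn.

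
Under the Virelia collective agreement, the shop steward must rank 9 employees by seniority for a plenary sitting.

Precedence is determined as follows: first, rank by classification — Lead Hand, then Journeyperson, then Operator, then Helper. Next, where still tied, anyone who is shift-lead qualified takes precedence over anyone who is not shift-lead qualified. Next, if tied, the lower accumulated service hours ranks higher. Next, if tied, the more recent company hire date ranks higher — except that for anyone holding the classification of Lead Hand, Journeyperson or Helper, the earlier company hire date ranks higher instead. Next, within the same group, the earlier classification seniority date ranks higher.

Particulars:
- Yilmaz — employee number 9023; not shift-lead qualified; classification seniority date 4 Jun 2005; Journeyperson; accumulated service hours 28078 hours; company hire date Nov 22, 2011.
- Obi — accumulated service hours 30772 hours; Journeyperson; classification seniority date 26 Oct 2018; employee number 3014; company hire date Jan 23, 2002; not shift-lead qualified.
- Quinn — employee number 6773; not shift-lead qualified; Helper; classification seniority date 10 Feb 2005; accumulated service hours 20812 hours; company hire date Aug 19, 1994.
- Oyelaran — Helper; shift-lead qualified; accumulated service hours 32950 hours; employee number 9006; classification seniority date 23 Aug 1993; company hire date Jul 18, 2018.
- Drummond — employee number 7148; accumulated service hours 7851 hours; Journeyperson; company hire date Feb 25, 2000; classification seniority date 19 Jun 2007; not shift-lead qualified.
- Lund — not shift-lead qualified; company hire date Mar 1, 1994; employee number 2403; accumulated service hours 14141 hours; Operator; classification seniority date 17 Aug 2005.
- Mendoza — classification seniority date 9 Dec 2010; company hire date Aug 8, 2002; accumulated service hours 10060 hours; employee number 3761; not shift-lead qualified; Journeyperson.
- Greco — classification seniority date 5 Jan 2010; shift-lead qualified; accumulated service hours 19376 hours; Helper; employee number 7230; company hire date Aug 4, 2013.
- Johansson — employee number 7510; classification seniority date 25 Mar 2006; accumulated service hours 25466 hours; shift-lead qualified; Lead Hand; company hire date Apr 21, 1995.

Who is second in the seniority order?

By classification: Johansson (Lead Hand); then Drummond, Mendoza, Yilmaz and Obi (Journeyperson); then Lund (Operator); then Greco, Oyelaran and Quinn (Helper).
Drummond, Mendoza, Yilmaz and Obi are each not shift-lead qualified, so the next rule applies.
Among Drummond, Mendoza, Yilmaz and Obi, by accumulated service hours (lower first): Drummond (7851 hours) before Mendoza (10060 hours) before Yilmaz (28078 hours) before Obi (30772 hours).
Among Greco, Oyelaran and Quinn, shift-lead qualified before not shift-lead qualified: Greco and Oyelaran (shift-lead qualified) before Quinn (not shift-lead qualified).
Among Greco and Oyelaran, by accumulated service hours (lower first): Greco (19376 hours) before Oyelaran (32950 hours).
Order: Johansson, Drummond, Mendoza, Yilmaz, Obi, Lund, Greco, Oyelaran, Quinn.

Drummond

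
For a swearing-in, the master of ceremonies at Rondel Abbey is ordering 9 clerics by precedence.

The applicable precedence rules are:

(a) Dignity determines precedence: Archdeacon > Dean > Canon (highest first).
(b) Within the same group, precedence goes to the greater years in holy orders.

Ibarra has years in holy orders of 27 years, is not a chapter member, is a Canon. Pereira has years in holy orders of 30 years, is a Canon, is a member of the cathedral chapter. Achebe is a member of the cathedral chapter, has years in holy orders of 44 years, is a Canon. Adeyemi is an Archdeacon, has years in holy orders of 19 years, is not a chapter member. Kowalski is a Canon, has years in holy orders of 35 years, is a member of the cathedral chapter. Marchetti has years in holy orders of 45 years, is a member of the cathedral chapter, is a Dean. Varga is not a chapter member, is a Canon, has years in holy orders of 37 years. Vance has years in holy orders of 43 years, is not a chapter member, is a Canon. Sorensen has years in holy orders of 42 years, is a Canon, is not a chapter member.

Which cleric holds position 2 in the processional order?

Marchetti

By dignity: Adeyemi (Archdeacon); then Marchetti (Dean); then Achebe, Vance, Sorensen, Varga, Kowalski, Pereira and Ibarra (Canon).
Among Achebe, Vance, Sorensen, Varga, Kowalski, Pereira and Ibarra, by years in holy orders (higher first): Achebe (44 years) before Vance (43 years) before Sorensen (42 years) before Varga (37 years) before Kowalski (35 years) before Pereira (30 years) before Ibarra (27 years).
Order: Adeyemi, Marchetti, Achebe, Vance, Sorensen, Varga, Kowalski, Pereira, Ibarra.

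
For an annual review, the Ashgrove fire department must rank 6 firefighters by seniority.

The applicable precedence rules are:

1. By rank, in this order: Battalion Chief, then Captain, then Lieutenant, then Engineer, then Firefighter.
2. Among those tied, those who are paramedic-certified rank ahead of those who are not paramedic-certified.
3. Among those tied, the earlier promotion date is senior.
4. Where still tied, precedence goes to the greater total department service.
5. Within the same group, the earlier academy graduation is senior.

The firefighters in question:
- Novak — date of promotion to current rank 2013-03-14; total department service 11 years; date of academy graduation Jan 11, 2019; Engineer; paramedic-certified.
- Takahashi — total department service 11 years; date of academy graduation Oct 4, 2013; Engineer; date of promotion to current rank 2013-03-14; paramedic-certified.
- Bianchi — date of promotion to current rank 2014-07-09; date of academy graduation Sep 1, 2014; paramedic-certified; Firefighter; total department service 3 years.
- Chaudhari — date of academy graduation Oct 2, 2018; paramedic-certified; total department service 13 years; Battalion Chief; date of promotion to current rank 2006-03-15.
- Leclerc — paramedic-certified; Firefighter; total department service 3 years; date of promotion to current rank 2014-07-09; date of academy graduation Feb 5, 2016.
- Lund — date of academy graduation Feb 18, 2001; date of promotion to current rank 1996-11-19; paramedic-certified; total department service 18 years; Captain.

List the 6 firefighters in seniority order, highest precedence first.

Chaudhari, Lund, Takahashi, Novak, Bianchi, Leclerc

By rank: Chaudhari (Battalion Chief); then Lund (Captain); then Takahashi and Novak (Engineer); then Bianchi and Leclerc (Firefighter).
Takahashi and Novak are each paramedic-certified, so the next rule applies.
Takahashi and Novak both have date of promotion to current rank 2013-03-14, so the next rule applies.
Takahashi and Novak both have total department service 11 years, so the next rule applies.
Among Takahashi and Novak, by date of academy graduation (earlier first): Takahashi (Oct 4, 2013) before Novak (Jan 11, 2019).
Bianchi and Leclerc are each paramedic-certified, so the next rule applies.
Bianchi and Leclerc both have date of promotion to current rank 2014-07-09, so the next rule applies.
Bianchi and Leclerc both have total department service 3 years, so the next rule applies.
Among Bianchi and Leclerc, by date of academy graduation (earlier first): Bianchi (Sep 1, 2014) before Leclerc (Feb 5, 2016).
Full order: Chaudhari, Lund, Takahashi, Novak, Bianchi, Leclerc.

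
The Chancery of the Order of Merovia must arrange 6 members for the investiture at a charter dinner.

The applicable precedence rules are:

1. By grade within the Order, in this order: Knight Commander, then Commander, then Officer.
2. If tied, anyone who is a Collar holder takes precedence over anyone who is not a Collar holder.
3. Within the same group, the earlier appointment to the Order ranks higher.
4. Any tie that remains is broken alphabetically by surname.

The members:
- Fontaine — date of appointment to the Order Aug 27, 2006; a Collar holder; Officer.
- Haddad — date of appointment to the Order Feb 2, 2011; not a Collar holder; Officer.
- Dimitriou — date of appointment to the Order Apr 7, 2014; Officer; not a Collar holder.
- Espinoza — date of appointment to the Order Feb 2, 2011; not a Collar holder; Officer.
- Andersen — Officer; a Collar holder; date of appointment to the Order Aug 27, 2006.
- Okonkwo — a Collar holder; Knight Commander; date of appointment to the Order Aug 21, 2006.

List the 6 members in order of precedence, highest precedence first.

By grade within the Order: Okonkwo (Knight Commander); then Andersen, Fontaine, Espinoza, Haddad and Dimitriou (Officer).
Among Andersen, Fontaine, Espinoza, Haddad and Dimitriou, a Collar holder before not a Collar holder: Andersen and Fontaine (a Collar holder) before Espinoza, Haddad and Dimitriou (not a Collar holder).
Andersen and Fontaine both have date of appointment to the Order Aug 27, 2006, so the next rule applies.
Among Andersen and Fontaine, alphabetically by surname: Andersen before Fontaine.
Among Espinoza, Haddad and Dimitriou, by date of appointment to the Order (earlier first): Espinoza and Haddad (Feb 2, 2011) before Dimitriou (Apr 7, 2014).
Among Espinoza and Haddad, alphabetically by surname: Espinoza before Haddad.
Full order: Okonkwo, Andersen, Fontaine, Espinoza, Haddad, Dimitriou.

Okonkwo, Andersen, Fontaine, Espinoza, Haddad, Dimitriou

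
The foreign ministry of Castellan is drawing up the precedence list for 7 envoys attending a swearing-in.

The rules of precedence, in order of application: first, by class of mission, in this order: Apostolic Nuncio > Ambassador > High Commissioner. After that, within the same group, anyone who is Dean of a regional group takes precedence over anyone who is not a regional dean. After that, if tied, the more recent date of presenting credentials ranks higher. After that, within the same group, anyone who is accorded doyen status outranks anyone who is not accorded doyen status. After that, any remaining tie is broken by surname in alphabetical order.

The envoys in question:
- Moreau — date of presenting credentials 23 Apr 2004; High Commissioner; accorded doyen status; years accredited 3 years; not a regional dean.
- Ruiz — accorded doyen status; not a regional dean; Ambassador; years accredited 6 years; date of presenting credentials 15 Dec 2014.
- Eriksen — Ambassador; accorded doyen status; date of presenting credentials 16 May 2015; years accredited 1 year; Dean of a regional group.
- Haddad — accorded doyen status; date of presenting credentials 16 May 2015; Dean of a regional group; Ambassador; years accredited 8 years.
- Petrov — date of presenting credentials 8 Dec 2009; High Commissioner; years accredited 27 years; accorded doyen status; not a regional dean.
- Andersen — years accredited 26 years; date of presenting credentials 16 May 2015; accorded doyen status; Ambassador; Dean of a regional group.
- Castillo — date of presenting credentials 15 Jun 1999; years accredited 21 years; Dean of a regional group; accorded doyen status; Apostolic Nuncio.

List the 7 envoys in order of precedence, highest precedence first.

Castillo, Andersen, Eriksen, Haddad, Ruiz, Petrov, Moreau

By class of mission: Castillo (Apostolic Nuncio); then Andersen, Eriksen, Haddad and Ruiz (Ambassador); then Petrov and Moreau (High Commissioner).
Among Andersen, Eriksen, Haddad and Ruiz, Dean of a regional group before not a regional dean: Andersen, Eriksen and Haddad (Dean of a regional group) before Ruiz (not a regional dean).
Andersen, Eriksen and Haddad all have date of presenting credentials 16 May 2015, so the next rule applies.
Andersen, Eriksen and Haddad are each accorded doyen status, so the next rule applies.
Among Andersen, Eriksen and Haddad, alphabetically by surname: Andersen before Eriksen before Haddad.
Petrov and Moreau are each not a regional dean, so the next rule applies.
Among Petrov and Moreau, by date of presenting credentials (later first): Petrov (8 Dec 2009) before Moreau (23 Apr 2004).
Full order: Castillo, Andersen, Eriksen, Haddad, Ruiz, Petrov, Moreau.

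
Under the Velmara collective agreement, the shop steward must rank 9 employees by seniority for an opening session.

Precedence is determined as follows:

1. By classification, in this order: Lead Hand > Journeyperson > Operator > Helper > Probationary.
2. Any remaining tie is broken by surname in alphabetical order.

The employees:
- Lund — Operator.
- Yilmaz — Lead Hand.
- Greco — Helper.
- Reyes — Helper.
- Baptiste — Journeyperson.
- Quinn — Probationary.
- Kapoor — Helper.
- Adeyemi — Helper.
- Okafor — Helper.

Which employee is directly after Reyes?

Quinn

By classification: Yilmaz (Lead Hand); then Baptiste (Journeyperson); then Lund (Operator); then Adeyemi, Greco, Kapoor, Okafor and Reyes (Helper); then Quinn (Probationary).
Among Adeyemi, Greco, Kapoor, Okafor and Reyes, alphabetically by surname: Adeyemi before Greco before Kapoor before Okafor before Reyes.
Order: Yilmaz, Baptiste, Lund, Adeyemi, Greco, Kapoor, Okafor, Reyes, Quinn.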